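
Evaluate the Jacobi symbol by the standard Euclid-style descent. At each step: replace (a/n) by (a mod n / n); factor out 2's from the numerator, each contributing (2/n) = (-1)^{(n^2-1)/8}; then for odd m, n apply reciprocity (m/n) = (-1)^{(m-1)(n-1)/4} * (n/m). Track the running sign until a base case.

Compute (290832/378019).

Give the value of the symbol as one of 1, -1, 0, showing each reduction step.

1

290832 = 2^4·18177; (2/378019) = -1 since 378019 mod 8 = 3, so (290832/378019) = (-1)^4·(18177/378019); sign now +1
reciprocity: (18177/378019) = +1·(378019/18177) since 18177 mod 4 = 1, 378019 mod 4 = 3; sign now +1
(378019/18177) = (14479/18177)   [reduce mod 18177]
reciprocity: (14479/18177) = +1·(18177/14479) since 14479 mod 4 = 3, 18177 mod 4 = 1; sign now +1
(18177/14479) = (3698/14479)   [reduce mod 14479]
3698 = 2^1·1849; (2/14479) = +1 since 14479 mod 8 = 7, so (3698/14479) = (+1)^1·(1849/14479); sign now +1
reciprocity: (1849/14479) = +1·(14479/1849) since 1849 mod 4 = 1, 14479 mod 4 = 3; sign now +1
(14479/1849) = (1536/1849)   [reduce mod 1849]
1536 = 2^9·3; (2/1849) = +1 since 1849 mod 8 = 1, so (1536/1849) = (+1)^9·(3/1849); sign now +1
reciprocity: (3/1849) = +1·(1849/3) since 3 mod 4 = 3, 1849 mod 4 = 1; sign now +1
(1849/3) = (1/3)   [reduce mod 3]
(1/3) = 1; final value = sign = +1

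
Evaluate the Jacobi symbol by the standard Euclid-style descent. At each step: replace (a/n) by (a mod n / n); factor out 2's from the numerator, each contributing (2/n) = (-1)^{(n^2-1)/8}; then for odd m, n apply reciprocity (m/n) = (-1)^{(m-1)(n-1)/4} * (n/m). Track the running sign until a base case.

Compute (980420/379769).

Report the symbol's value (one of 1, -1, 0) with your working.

1

(980420/379769): 980420 mod 379769 = 220882, so (980420/379769) = (220882/379769)
factor out 2^1: 220882 = 2^1·110441; with 379769 mod 8 = 1, (2/379769) = +1; sign now +1; continue with (110441/379769)
flip (110441/379769) -> (379769/110441): both odd, 110441 mod 4 = 1, 379769 mod 4 = 1, so the flip contributes +1; sign now +1
(379769/110441): 379769 mod 110441 = 48446, so (379769/110441) = (48446/110441)
factor out 2^1: 48446 = 2^1·24223; with 110441 mod 8 = 1, (2/110441) = +1; sign now +1; continue with (24223/110441)
flip (24223/110441) -> (110441/24223): both odd, 24223 mod 4 = 3, 110441 mod 4 = 1, so the flip contributes +1; sign now +1
(110441/24223): 110441 mod 24223 = 13549, so (110441/24223) = (13549/24223)
flip (13549/24223) -> (24223/13549): both odd, 13549 mod 4 = 1, 24223 mod 4 = 3, so the flip contributes +1; sign now +1
(24223/13549): 24223 mod 13549 = 10674, so (24223/13549) = (10674/13549)
factor out 2^1: 10674 = 2^1·5337; with 13549 mod 8 = 5, (2/13549) = -1; sign now -1; continue with (5337/13549)
flip (5337/13549) -> (13549/5337): both odd, 5337 mod 4 = 1, 13549 mod 4 = 1, so the flip contributes +1; sign now -1
(13549/5337): 13549 mod 5337 = 2875, so (13549/5337) = (2875/5337)
flip (2875/5337) -> (5337/2875): both odd, 2875 mod 4 = 3, 5337 mod 4 = 1, so the flip contributes +1; sign now -1
(5337/2875): 5337 mod 2875 = 2462, so (5337/2875) = (2462/2875)
factor out 2^1: 2462 = 2^1·1231; with 2875 mod 8 = 3, (2/2875) = -1; sign now +1; continue with (1231/2875)
flip (1231/2875) -> (2875/1231): both odd, 1231 mod 4 = 3, 2875 mod 4 = 3, so the flip contributes -1; sign now -1
(2875/1231): 2875 mod 1231 = 413, so (2875/1231) = (413/1231)
flip (413/1231) -> (1231/413): both odd, 413 mod 4 = 1, 1231 mod 4 = 3, so the flip contributes +1; sign now -1
(1231/413): 1231 mod 413 = 405, so (1231/413) = (405/413)
flip (405/413) -> (413/405): both odd, 405 mod 4 = 1, 413 mod 4 = 1, so the flip contributes +1; sign now -1
(413/405): 413 mod 405 = 8, so (413/405) = (8/405)
factor out 2^3: 8 = 2^3·1; with 405 mod 8 = 5, (2/405) = -1; sign now +1; continue with (1/405)
reached (1/405) = 1, so the symbol is +1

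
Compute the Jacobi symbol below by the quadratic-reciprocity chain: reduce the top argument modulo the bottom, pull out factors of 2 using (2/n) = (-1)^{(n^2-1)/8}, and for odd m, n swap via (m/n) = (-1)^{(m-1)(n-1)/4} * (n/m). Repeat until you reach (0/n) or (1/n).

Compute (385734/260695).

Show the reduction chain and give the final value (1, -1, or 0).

(385734/260695): 385734 mod 260695 = 125039, so (385734/260695) = (125039/260695)
flip (125039/260695) -> (260695/125039): both odd, 125039 mod 4 = 3, 260695 mod 4 = 3, so the flip contributes -1; sign now -1
(260695/125039): 260695 mod 125039 = 10617, so (260695/125039) = (10617/125039)
flip (10617/125039) -> (125039/10617): both odd, 10617 mod 4 = 1, 125039 mod 4 = 3, so the flip contributes +1; sign now -1
(125039/10617): 125039 mod 10617 = 8252, so (125039/10617) = (8252/10617)
factor out 2^2: 8252 = 2^2·2063; with 10617 mod 8 = 1, (2/10617) = +1; sign now -1; continue with (2063/10617)
flip (2063/10617) -> (10617/2063): both odd, 2063 mod 4 = 3, 10617 mod 4 = 1, so the flip contributes +1; sign now -1
(10617/2063): 10617 mod 2063 = 302, so (10617/2063) = (302/2063)
factor out 2^1: 302 = 2^1·151; with 2063 mod 8 = 7, (2/2063) = +1; sign now -1; continue with (151/2063)
flip (151/2063) -> (2063/151): both odd, 151 mod 4 = 3, 2063 mod 4 = 3, so the flip contributes -1; sign now +1
(2063/151): 2063 mod 151 = 100, so (2063/151) = (100/151)
factor out 2^2: 100 = 2^2·25; with 151 mod 8 = 7, (2/151) = +1; sign now +1; continue with (25/151)
flip (25/151) -> (151/25): both odd, 25 mod 4 = 1, 151 mod 4 = 3, so the flip contributes +1; sign now +1
(151/25): 151 mod 25 = 1, so (151/25) = (1/25)
reached (1/25) = 1, so the symbol is +1

1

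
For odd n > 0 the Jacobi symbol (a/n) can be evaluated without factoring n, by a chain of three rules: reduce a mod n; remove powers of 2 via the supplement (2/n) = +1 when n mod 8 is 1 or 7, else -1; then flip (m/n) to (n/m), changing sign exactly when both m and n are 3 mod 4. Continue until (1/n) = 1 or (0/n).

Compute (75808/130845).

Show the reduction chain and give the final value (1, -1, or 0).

-1

75808 = 2^5·2369; (2/130845) = -1 since 130845 mod 8 = 5, so (75808/130845) = (-1)^5·(2369/130845); sign now -1
reciprocity: (2369/130845) = +1·(130845/2369) since 2369 mod 4 = 1, 130845 mod 4 = 1; sign now -1
(130845/2369) = (550/2369)   [reduce mod 2369]
550 = 2^1·275; (2/2369) = +1 since 2369 mod 8 = 1, so (550/2369) = (+1)^1·(275/2369); sign now -1
reciprocity: (275/2369) = +1·(2369/275) since 275 mod 4 = 3, 2369 mod 4 = 1; sign now -1
(2369/275) = (169/275)   [reduce mod 275]
reciprocity: (169/275) = +1·(275/169) since 169 mod 4 = 1, 275 mod 4 = 3; sign now -1
(275/169) = (106/169)   [reduce mod 169]
106 = 2^1·53; (2/169) = +1 since 169 mod 8 = 1, so (106/169) = (+1)^1·(53/169); sign now -1
reciprocity: (53/169) = +1·(169/53) since 53 mod 4 = 1, 169 mod 4 = 1; sign now -1
(169/53) = (10/53)   [reduce mod 53]
10 = 2^1·5; (2/53) = -1 since 53 mod 8 = 5, so (10/53) = (-1)^1·(5/53); sign now +1
reciprocity: (5/53) = +1·(53/5) since 5 mod 4 = 1, 53 mod 4 = 1; sign now +1
(53/5) = (3/5)   [reduce mod 5]
reciprocity: (3/5) = +1·(5/3) since 3 mod 4 = 3, 5 mod 4 = 1; sign now +1
(5/3) = (2/3)   [reduce mod 3]
2 = 2^1·1; (2/3) = -1 since 3 mod 8 = 3, so (2/3) = (-1)^1·(1/3); sign now -1
(1/3) = 1; final value = sign = -1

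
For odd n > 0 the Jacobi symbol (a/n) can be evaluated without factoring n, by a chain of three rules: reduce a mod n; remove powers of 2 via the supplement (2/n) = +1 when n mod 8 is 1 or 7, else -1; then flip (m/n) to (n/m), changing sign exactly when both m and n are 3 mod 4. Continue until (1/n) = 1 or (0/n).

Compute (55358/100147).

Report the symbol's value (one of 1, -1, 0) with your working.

1

factor out 2^1: 55358 = 2^1·27679; with 100147 mod 8 = 3, (2/100147) = -1; sign now -1; continue with (27679/100147)
flip (27679/100147) -> (100147/27679): both odd, 27679 mod 4 = 3, 100147 mod 4 = 3, so the flip contributes -1; sign now +1
(100147/27679): 100147 mod 27679 = 17110, so (100147/27679) = (17110/27679)
factor out 2^1: 17110 = 2^1·8555; with 27679 mod 8 = 7, (2/27679) = +1; sign now +1; continue with (8555/27679)
flip (8555/27679) -> (27679/8555): both odd, 8555 mod 4 = 3, 27679 mod 4 = 3, so the flip contributes -1; sign now -1
(27679/8555): 27679 mod 8555 = 2014, so (27679/8555) = (2014/8555)
factor out 2^1: 2014 = 2^1·1007; with 8555 mod 8 = 3, (2/8555) = -1; sign now +1; continue with (1007/8555)
flip (1007/8555) -> (8555/1007): both odd, 1007 mod 4 = 3, 8555 mod 4 = 3, so the flip contributes -1; sign now -1
(8555/1007): 8555 mod 1007 = 499, so (8555/1007) = (499/1007)
flip (499/1007) -> (1007/499): both odd, 499 mod 4 = 3, 1007 mod 4 = 3, so the flip contributes -1; sign now +1
(1007/499): 1007 mod 499 = 9, so (1007/499) = (9/499)
flip (9/499) -> (499/9): both odd, 9 mod 4 = 1, 499 mod 4 = 3, so the flip contributes +1; sign now +1
(499/9): 499 mod 9 = 4, so (499/9) = (4/9)
factor out 2^2: 4 = 2^2·1; with 9 mod 8 = 1, (2/9) = +1; sign now +1; continue with (1/9)
reached (1/9) = 1, so the symbol is +1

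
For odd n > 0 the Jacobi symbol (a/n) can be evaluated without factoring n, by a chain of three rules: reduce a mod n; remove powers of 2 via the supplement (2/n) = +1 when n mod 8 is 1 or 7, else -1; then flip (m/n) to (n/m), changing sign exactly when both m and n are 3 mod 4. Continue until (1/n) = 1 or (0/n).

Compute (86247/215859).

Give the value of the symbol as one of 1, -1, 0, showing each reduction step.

0

reciprocity: (86247/215859) = -1·(215859/86247) since 86247 mod 4 = 3, 215859 mod 4 = 3; sign now -1
(215859/86247) = (43365/86247)   [reduce mod 86247]
reciprocity: (43365/86247) = +1·(86247/43365) since 43365 mod 4 = 1, 86247 mod 4 = 3; sign now -1
(86247/43365) = (42882/43365)   [reduce mod 43365]
42882 = 2^1·21441; (2/43365) = -1 since 43365 mod 8 = 5, so (42882/43365) = (-1)^1·(21441/43365); sign now +1
reciprocity: (21441/43365) = +1·(43365/21441) since 21441 mod 4 = 1, 43365 mod 4 = 1; sign now +1
(43365/21441) = (483/21441)   [reduce mod 21441]
reciprocity: (483/21441) = +1·(21441/483) since 483 mod 4 = 3, 21441 mod 4 = 1; sign now +1
(21441/483) = (189/483)   [reduce mod 483]
reciprocity: (189/483) = +1·(483/189) since 189 mod 4 = 1, 483 mod 4 = 3; sign now +1
(483/189) = (105/189)   [reduce mod 189]
reciprocity: (105/189) = +1·(189/105) since 105 mod 4 = 1, 189 mod 4 = 1; sign now +1
(189/105) = (84/105)   [reduce mod 105]
84 = 2^2·21; (2/105) = +1 since 105 mod 8 = 1, so (84/105) = (+1)^2·(21/105); sign now +1
reciprocity: (21/105) = +1·(105/21) since 21 mod 4 = 1, 105 mod 4 = 1; sign now +1
(105/21) = (0/21)   [reduce mod 21]
(0/21) = 0   [gcd(a, n) > 1]; final value = 0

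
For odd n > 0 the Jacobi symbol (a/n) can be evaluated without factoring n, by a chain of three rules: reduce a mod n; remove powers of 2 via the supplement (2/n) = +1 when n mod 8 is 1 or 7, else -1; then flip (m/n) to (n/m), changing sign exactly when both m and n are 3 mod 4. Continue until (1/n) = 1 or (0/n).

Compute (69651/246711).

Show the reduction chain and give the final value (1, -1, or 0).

flip (69651/246711) -> (246711/69651): both odd, 69651 mod 4 = 3, 246711 mod 4 = 3, so the flip contributes -1; sign now -1
(246711/69651): 246711 mod 69651 = 37758, so (246711/69651) = (37758/69651)
factor out 2^1: 37758 = 2^1·18879; with 69651 mod 8 = 3, (2/69651) = -1; sign now +1; continue with (18879/69651)
flip (18879/69651) -> (69651/18879): both odd, 18879 mod 4 = 3, 69651 mod 4 = 3, so the flip contributes -1; sign now -1
(69651/18879): 69651 mod 18879 = 13014, so (69651/18879) = (13014/18879)
factor out 2^1: 13014 = 2^1·6507; with 18879 mod 8 = 7, (2/18879) = +1; sign now -1; continue with (6507/18879)
flip (6507/18879) -> (18879/6507): both odd, 6507 mod 4 = 3, 18879 mod 4 = 3, so the flip contributes -1; sign now +1
(18879/6507): 18879 mod 6507 = 5865, so (18879/6507) = (5865/6507)
flip (5865/6507) -> (6507/5865): both odd, 5865 mod 4 = 1, 6507 mod 4 = 3, so the flip contributes +1; sign now +1
(6507/5865): 6507 mod 5865 = 642, so (6507/5865) = (642/5865)
factor out 2^1: 642 = 2^1·321; with 5865 mod 8 = 1, (2/5865) = +1; sign now +1; continue with (321/5865)
flip (321/5865) -> (5865/321): both odd, 321 mod 4 = 1, 5865 mod 4 = 1, so the flip contributes +1; sign now +1
(5865/321): 5865 mod 321 = 87, so (5865/321) = (87/321)
flip (87/321) -> (321/87): both odd, 87 mod 4 = 3, 321 mod 4 = 1, so the flip contributes +1; sign now +1
(321/87): 321 mod 87 = 60, so (321/87) = (60/87)
factor out 2^2: 60 = 2^2·15; with 87 mod 8 = 7, (2/87) = +1; sign now +1; continue with (15/87)
flip (15/87) -> (87/15): both odd, 15 mod 4 = 3, 87 mod 4 = 3, so the flip contributes -1; sign now -1
(87/15): 87 mod 15 = 12, so (87/15) = (12/15)
factor out 2^2: 12 = 2^2·3; with 15 mod 8 = 7, (2/15) = +1; sign now -1; continue with (3/15)
flip (3/15) -> (15/3): both odd, 3 mod 4 = 3, 15 mod 4 = 3, so the flip contributes -1; sign now +1
(15/3): 15 mod 3 = 0, so (15/3) = (0/3)
reached (0/3); gcd(a, n) > 1, so (0/3) = 0 and the symbol is 0

0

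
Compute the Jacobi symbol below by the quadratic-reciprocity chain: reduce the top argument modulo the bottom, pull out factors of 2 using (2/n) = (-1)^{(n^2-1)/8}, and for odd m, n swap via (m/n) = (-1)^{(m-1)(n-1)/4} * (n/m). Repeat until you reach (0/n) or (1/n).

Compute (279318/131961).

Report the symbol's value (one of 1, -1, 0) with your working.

(279318/131961): 279318 mod 131961 = 15396, so (279318/131961) = (15396/131961)
factor out 2^2: 15396 = 2^2·3849; with 131961 mod 8 = 1, (2/131961) = +1; sign now +1; continue with (3849/131961)
flip (3849/131961) -> (131961/3849): both odd, 3849 mod 4 = 1, 131961 mod 4 = 1, so the flip contributes +1; sign now +1
(131961/3849): 131961 mod 3849 = 1095, so (131961/3849) = (1095/3849)
flip (1095/3849) -> (3849/1095): both odd, 1095 mod 4 = 3, 3849 mod 4 = 1, so the flip contributes +1; sign now +1
(3849/1095): 3849 mod 1095 = 564, so (3849/1095) = (564/1095)
factor out 2^2: 564 = 2^2·141; with 1095 mod 8 = 7, (2/1095) = +1; sign now +1; continue with (141/1095)
flip (141/1095) -> (1095/141): both odd, 141 mod 4 = 1, 1095 mod 4 = 3, so the flip contributes +1; sign now +1
(1095/141): 1095 mod 141 = 108, so (1095/141) = (108/141)
factor out 2^2: 108 = 2^2·27; with 141 mod 8 = 5, (2/141) = -1; sign now +1; continue with (27/141)
flip (27/141) -> (141/27): both odd, 27 mod 4 = 3, 141 mod 4 = 1, so the flip contributes +1; sign now +1
(141/27): 141 mod 27 = 6, so (141/27) = (6/27)
factor out 2^1: 6 = 2^1·3; with 27 mod 8 = 3, (2/27) = -1; sign now -1; continue with (3/27)
flip (3/27) -> (27/3): both odd, 3 mod 4 = 3, 27 mod 4 = 3, so the flip contributes -1; sign now +1
(27/3): 27 mod 3 = 0, so (27/3) = (0/3)
reached (0/3); gcd(a, n) > 1, so (0/3) = 0 and the symbol is 0

0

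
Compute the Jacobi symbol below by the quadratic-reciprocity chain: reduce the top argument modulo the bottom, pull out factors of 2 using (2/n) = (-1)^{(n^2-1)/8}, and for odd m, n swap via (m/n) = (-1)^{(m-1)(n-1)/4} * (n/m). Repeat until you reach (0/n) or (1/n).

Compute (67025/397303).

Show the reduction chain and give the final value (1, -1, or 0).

-1

reciprocity: (67025/397303) = +1·(397303/67025) since 67025 mod 4 = 1, 397303 mod 4 = 3; sign now +1
(397303/67025) = (62178/67025)   [reduce mod 67025]
62178 = 2^1·31089; (2/67025) = +1 since 67025 mod 8 = 1, so (62178/67025) = (+1)^1·(31089/67025); sign now +1
reciprocity: (31089/67025) = +1·(67025/31089) since 31089 mod 4 = 1, 67025 mod 4 = 1; sign now +1
(67025/31089) = (4847/31089)   [reduce mod 31089]
reciprocity: (4847/31089) = +1·(31089/4847) since 4847 mod 4 = 3, 31089 mod 4 = 1; sign now +1
(31089/4847) = (2007/4847)   [reduce mod 4847]
reciprocity: (2007/4847) = -1·(4847/2007) since 2007 mod 4 = 3, 4847 mod 4 = 3; sign now -1
(4847/2007) = (833/2007)   [reduce mod 2007]
reciprocity: (833/2007) = +1·(2007/833) since 833 mod 4 = 1, 2007 mod 4 = 3; sign now -1
(2007/833) = (341/833)   [reduce mod 833]
reciprocity: (341/833) = +1·(833/341) since 341 mod 4 = 1, 833 mod 4 = 1; sign now -1
(833/341) = (151/341)   [reduce mod 341]
reciprocity: (151/341) = +1·(341/151) since 151 mod 4 = 3, 341 mod 4 = 1; sign now -1
(341/151) = (39/151)   [reduce mod 151]
reciprocity: (39/151) = -1·(151/39) since 39 mod 4 = 3, 151 mod 4 = 3; sign now +1
(151/39) = (34/39)   [reduce mod 39]
34 = 2^1·17; (2/39) = +1 since 39 mod 8 = 7, so (34/39) = (+1)^1·(17/39); sign now +1
reciprocity: (17/39) = +1·(39/17) since 17 mod 4 = 1, 39 mod 4 = 3; sign now +1
(39/17) = (5/17)   [reduce mod 17]
reciprocity: (5/17) = +1·(17/5) since 5 mod 4 = 1, 17 mod 4 = 1; sign now +1
(17/5) = (2/5)   [reduce mod 5]
2 = 2^1·1; (2/5) = -1 since 5 mod 8 = 5, so (2/5) = (-1)^1·(1/5); sign now -1
(1/5) = 1; final value = sign = -1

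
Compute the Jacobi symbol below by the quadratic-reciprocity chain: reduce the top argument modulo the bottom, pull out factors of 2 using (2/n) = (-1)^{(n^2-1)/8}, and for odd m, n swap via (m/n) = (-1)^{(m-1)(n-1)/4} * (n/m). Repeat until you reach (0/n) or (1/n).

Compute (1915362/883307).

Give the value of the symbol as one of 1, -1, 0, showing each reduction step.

-1

(1915362/883307): 1915362 mod 883307 = 148748, so (1915362/883307) = (148748/883307)
factor out 2^2: 148748 = 2^2·37187; with 883307 mod 8 = 3, (2/883307) = -1; sign now +1; continue with (37187/883307)
flip (37187/883307) -> (883307/37187): both odd, 37187 mod 4 = 3, 883307 mod 4 = 3, so the flip contributes -1; sign now -1
(883307/37187): 883307 mod 37187 = 28006, so (883307/37187) = (28006/37187)
factor out 2^1: 28006 = 2^1·14003; with 37187 mod 8 = 3, (2/37187) = -1; sign now +1; continue with (14003/37187)
flip (14003/37187) -> (37187/14003): both odd, 14003 mod 4 = 3, 37187 mod 4 = 3, so the flip contributes -1; sign now -1
(37187/14003): 37187 mod 14003 = 9181, so (37187/14003) = (9181/14003)
flip (9181/14003) -> (14003/9181): both odd, 9181 mod 4 = 1, 14003 mod 4 = 3, so the flip contributes +1; sign now -1
(14003/9181): 14003 mod 9181 = 4822, so (14003/9181) = (4822/9181)
factor out 2^1: 4822 = 2^1·2411; with 9181 mod 8 = 5, (2/9181) = -1; sign now +1; continue with (2411/9181)
flip (2411/9181) -> (9181/2411): both odd, 2411 mod 4 = 3, 9181 mod 4 = 1, so the flip contributes +1; sign now +1
(9181/2411): 9181 mod 2411 = 1948, so (9181/2411) = (1948/2411)
factor out 2^2: 1948 = 2^2·487; with 2411 mod 8 = 3, (2/2411) = -1; sign now +1; continue with (487/2411)
flip (487/2411) -> (2411/487): both odd, 487 mod 4 = 3, 2411 mod 4 = 3, so the flip contributes -1; sign now -1
(2411/487): 2411 mod 487 = 463, so (2411/487) = (463/487)
flip (463/487) -> (487/463): both odd, 463 mod 4 = 3, 487 mod 4 = 3, so the flip contributes -1; sign now +1
(487/463): 487 mod 463 = 24, so (487/463) = (24/463)
factor out 2^3: 24 = 2^3·3; with 463 mod 8 = 7, (2/463) = +1; sign now +1; continue with (3/463)
flip (3/463) -> (463/3): both odd, 3 mod 4 = 3, 463 mod 4 = 3, so the flip contributes -1; sign now -1
(463/3): 463 mod 3 = 1, so (463/3) = (1/3)
reached (1/3) = 1, so the symbol is -1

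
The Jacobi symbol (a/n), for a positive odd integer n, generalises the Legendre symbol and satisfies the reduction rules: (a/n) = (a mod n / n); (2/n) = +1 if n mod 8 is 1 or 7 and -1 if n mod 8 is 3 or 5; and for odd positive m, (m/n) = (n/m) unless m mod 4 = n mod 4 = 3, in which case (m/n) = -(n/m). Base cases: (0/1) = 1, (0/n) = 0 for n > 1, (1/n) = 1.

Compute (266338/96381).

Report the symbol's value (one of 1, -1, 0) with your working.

1

(266338/96381): 266338 mod 96381 = 73576, so (266338/96381) = (73576/96381)
factor out 2^3: 73576 = 2^3·9197; with 96381 mod 8 = 5, (2/96381) = -1; sign now -1; continue with (9197/96381)
flip (9197/96381) -> (96381/9197): both odd, 9197 mod 4 = 1, 96381 mod 4 = 1, so the flip contributes +1; sign now -1
(96381/9197): 96381 mod 9197 = 4411, so (96381/9197) = (4411/9197)
flip (4411/9197) -> (9197/4411): both odd, 4411 mod 4 = 3, 9197 mod 4 = 1, so the flip contributes +1; sign now -1
(9197/4411): 9197 mod 4411 = 375, so (9197/4411) = (375/4411)
flip (375/4411) -> (4411/375): both odd, 375 mod 4 = 3, 4411 mod 4 = 3, so the flip contributes -1; sign now +1
(4411/375): 4411 mod 375 = 286, so (4411/375) = (286/375)
factor out 2^1: 286 = 2^1·143; with 375 mod 8 = 7, (2/375) = +1; sign now +1; continue with (143/375)
flip (143/375) -> (375/143): both odd, 143 mod 4 = 3, 375 mod 4 = 3, so the flip contributes -1; sign now -1
(375/143): 375 mod 143 = 89, so (375/143) = (89/143)
flip (89/143) -> (143/89): both odd, 89 mod 4 = 1, 143 mod 4 = 3, so the flip contributes +1; sign now -1
(143/89): 143 mod 89 = 54, so (143/89) = (54/89)
factor out 2^1: 54 = 2^1·27; with 89 mod 8 = 1, (2/89) = +1; sign now -1; continue with (27/89)
flip (27/89) -> (89/27): both odd, 27 mod 4 = 3, 89 mod 4 = 1, so the flip contributes +1; sign now -1
(89/27): 89 mod 27 = 8, so (89/27) = (8/27)
factor out 2^3: 8 = 2^3·1; with 27 mod 8 = 3, (2/27) = -1; sign now +1; continue with (1/27)
reached (1/27) = 1, so the symbol is +1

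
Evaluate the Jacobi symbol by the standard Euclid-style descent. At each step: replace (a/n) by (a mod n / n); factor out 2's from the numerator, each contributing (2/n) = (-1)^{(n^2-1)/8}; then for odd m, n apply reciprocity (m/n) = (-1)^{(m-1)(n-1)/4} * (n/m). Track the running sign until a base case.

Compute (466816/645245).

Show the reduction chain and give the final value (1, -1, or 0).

-1

466816 = 2^7·3647; (2/645245) = -1 since 645245 mod 8 = 5, so (466816/645245) = (-1)^7·(3647/645245); sign now -1
reciprocity: (3647/645245) = +1·(645245/3647) since 3647 mod 4 = 3, 645245 mod 4 = 1; sign now -1
(645245/3647) = (3373/3647)   [reduce mod 3647]
reciprocity: (3373/3647) = +1·(3647/3373) since 3373 mod 4 = 1, 3647 mod 4 = 3; sign now -1
(3647/3373) = (274/3373)   [reduce mod 3373]
274 = 2^1·137; (2/3373) = -1 since 3373 mod 8 = 5, so (274/3373) = (-1)^1·(137/3373); sign now +1
reciprocity: (137/3373) = +1·(3373/137) since 137 mod 4 = 1, 3373 mod 4 = 1; sign now +1
(3373/137) = (85/137)   [reduce mod 137]
reciprocity: (85/137) = +1·(137/85) since 85 mod 4 = 1, 137 mod 4 = 1; sign now +1
(137/85) = (52/85)   [reduce mod 85]
52 = 2^2·13; (2/85) = -1 since 85 mod 8 = 5, so (52/85) = (-1)^2·(13/85); sign now +1
reciprocity: (13/85) = +1·(85/13) since 13 mod 4 = 1, 85 mod 4 = 1; sign now +1
(85/13) = (7/13)   [reduce mod 13]
reciprocity: (7/13) = +1·(13/7) since 7 mod 4 = 3, 13 mod 4 = 1; sign now +1
(13/7) = (6/7)   [reduce mod 7]
6 = 2^1·3; (2/7) = +1 since 7 mod 8 = 7, so (6/7) = (+1)^1·(3/7); sign now +1
reciprocity: (3/7) = -1·(7/3) since 3 mod 4 = 3, 7 mod 4 = 3; sign now -1
(7/3) = (1/3)   [reduce mod 3]
(1/3) = 1; final value = sign = -1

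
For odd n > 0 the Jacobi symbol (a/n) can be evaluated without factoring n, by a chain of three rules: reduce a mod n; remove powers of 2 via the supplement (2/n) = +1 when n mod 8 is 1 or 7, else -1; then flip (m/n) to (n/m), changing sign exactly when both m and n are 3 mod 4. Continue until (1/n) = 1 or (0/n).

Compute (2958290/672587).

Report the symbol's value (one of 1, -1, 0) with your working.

(2958290/672587): 2958290 mod 672587 = 267942, so (2958290/672587) = (267942/672587)
factor out 2^1: 267942 = 2^1·133971; with 672587 mod 8 = 3, (2/672587) = -1; sign now -1; continue with (133971/672587)
flip (133971/672587) -> (672587/133971): both odd, 133971 mod 4 = 3, 672587 mod 4 = 3, so the flip contributes -1; sign now +1
(672587/133971): 672587 mod 133971 = 2732, so (672587/133971) = (2732/133971)
factor out 2^2: 2732 = 2^2·683; with 133971 mod 8 = 3, (2/133971) = -1; sign now +1; continue with (683/133971)
flip (683/133971) -> (133971/683): both odd, 683 mod 4 = 3, 133971 mod 4 = 3, so the flip contributes -1; sign now -1
(133971/683): 133971 mod 683 = 103, so (133971/683) = (103/683)
flip (103/683) -> (683/103): both odd, 103 mod 4 = 3, 683 mod 4 = 3, so the flip contributes -1; sign now +1
(683/103): 683 mod 103 = 65, so (683/103) = (65/103)
flip (65/103) -> (103/65): both odd, 65 mod 4 = 1, 103 mod 4 = 3, so the flip contributes +1; sign now +1
(103/65): 103 mod 65 = 38, so (103/65) = (38/65)
factor out 2^1: 38 = 2^1·19; with 65 mod 8 = 1, (2/65) = +1; sign now +1; continue with (19/65)
flip (19/65) -> (65/19): both odd, 19 mod 4 = 3, 65 mod 4 = 1, so the flip contributes +1; sign now +1
(65/19): 65 mod 19 = 8, so (65/19) = (8/19)
factor out 2^3: 8 = 2^3·1; with 19 mod 8 = 3, (2/19) = -1; sign now -1; continue with (1/19)
reached (1/19) = 1, so the symbol is -1

-1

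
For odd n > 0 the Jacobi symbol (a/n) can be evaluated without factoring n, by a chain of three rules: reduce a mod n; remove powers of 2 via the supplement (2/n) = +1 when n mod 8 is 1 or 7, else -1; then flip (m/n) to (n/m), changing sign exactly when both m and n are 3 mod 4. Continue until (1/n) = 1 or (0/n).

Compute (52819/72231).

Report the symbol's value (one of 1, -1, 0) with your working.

1

flip (52819/72231) -> (72231/52819): both odd, 52819 mod 4 = 3, 72231 mod 4 = 3, so the flip contributes -1; sign now -1
(72231/52819): 72231 mod 52819 = 19412, so (72231/52819) = (19412/52819)
factor out 2^2: 19412 = 2^2·4853; with 52819 mod 8 = 3, (2/52819) = -1; sign now -1; continue with (4853/52819)
flip (4853/52819) -> (52819/4853): both odd, 4853 mod 4 = 1, 52819 mod 4 = 3, so the flip contributes +1; sign now -1
(52819/4853): 52819 mod 4853 = 4289, so (52819/4853) = (4289/4853)
flip (4289/4853) -> (4853/4289): both odd, 4289 mod 4 = 1, 4853 mod 4 = 1, so the flip contributes +1; sign now -1
(4853/4289): 4853 mod 4289 = 564, so (4853/4289) = (564/4289)
factor out 2^2: 564 = 2^2·141; with 4289 mod 8 = 1, (2/4289) = +1; sign now -1; continue with (141/4289)
flip (141/4289) -> (4289/141): both odd, 141 mod 4 = 1, 4289 mod 4 = 1, so the flip contributes +1; sign now -1
(4289/141): 4289 mod 141 = 59, so (4289/141) = (59/141)
flip (59/141) -> (141/59): both odd, 59 mod 4 = 3, 141 mod 4 = 1, so the flip contributes +1; sign now -1
(141/59): 141 mod 59 = 23, so (141/59) = (23/59)
flip (23/59) -> (59/23): both odd, 23 mod 4 = 3, 59 mod 4 = 3, so the flip contributes -1; sign now +1
(59/23): 59 mod 23 = 13, so (59/23) = (13/23)
flip (13/23) -> (23/13): both odd, 13 mod 4 = 1, 23 mod 4 = 3, so the flip contributes +1; sign now +1
(23/13): 23 mod 13 = 10, so (23/13) = (10/13)
factor out 2^1: 10 = 2^1·5; with 13 mod 8 = 5, (2/13) = -1; sign now -1; continue with (5/13)
flip (5/13) -> (13/5): both odd, 5 mod 4 = 1, 13 mod 4 = 1, so the flip contributes +1; sign now -1
(13/5): 13 mod 5 = 3, so (13/5) = (3/5)
flip (3/5) -> (5/3): both odd, 3 mod 4 = 3, 5 mod 4 = 1, so the flip contributes +1; sign now -1
(5/3): 5 mod 3 = 2, so (5/3) = (2/3)
factor out 2^1: 2 = 2^1·1; with 3 mod 8 = 3, (2/3) = -1; sign now +1; continue with (1/3)
reached (1/3) = 1, so the symbol is +1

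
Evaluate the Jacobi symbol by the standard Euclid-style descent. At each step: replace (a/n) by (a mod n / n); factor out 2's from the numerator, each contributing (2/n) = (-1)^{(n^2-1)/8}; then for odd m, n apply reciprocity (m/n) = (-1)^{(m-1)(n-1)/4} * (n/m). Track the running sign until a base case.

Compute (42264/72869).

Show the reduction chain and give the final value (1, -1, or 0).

-1

42264 = 2^3·5283; (2/72869) = -1 since 72869 mod 8 = 5, so (42264/72869) = (-1)^3·(5283/72869); sign now -1
reciprocity: (5283/72869) = +1·(72869/5283) since 5283 mod 4 = 3, 72869 mod 4 = 1; sign now -1
(72869/5283) = (4190/5283)   [reduce mod 5283]
4190 = 2^1·2095; (2/5283) = -1 since 5283 mod 8 = 3, so (4190/5283) = (-1)^1·(2095/5283); sign now +1
reciprocity: (2095/5283) = -1·(5283/2095) since 2095 mod 4 = 3, 5283 mod 4 = 3; sign now -1
(5283/2095) = (1093/2095)   [reduce mod 2095]
reciprocity: (1093/2095) = +1·(2095/1093) since 1093 mod 4 = 1, 2095 mod 4 = 3; sign now -1
(2095/1093) = (1002/1093)   [reduce mod 1093]
1002 = 2^1·501; (2/1093) = -1 since 1093 mod 8 = 5, so (1002/1093) = (-1)^1·(501/1093); sign now +1
reciprocity: (501/1093) = +1·(1093/501) since 501 mod 4 = 1, 1093 mod 4 = 1; sign now +1
(1093/501) = (91/501)   [reduce mod 501]
reciprocity: (91/501) = +1·(501/91) since 91 mod 4 = 3, 501 mod 4 = 1; sign now +1
(501/91) = (46/91)   [reduce mod 91]
46 = 2^1·23; (2/91) = -1 since 91 mod 8 = 3, so (46/91) = (-1)^1·(23/91); sign now -1
reciprocity: (23/91) = -1·(91/23) since 23 mod 4 = 3, 91 mod 4 = 3; sign now +1
(91/23) = (22/23)   [reduce mod 23]
22 = 2^1·11; (2/23) = +1 since 23 mod 8 = 7, so (22/23) = (+1)^1·(11/23); sign now +1
reciprocity: (11/23) = -1·(23/11) since 11 mod 4 = 3, 23 mod 4 = 3; sign now -1
(23/11) = (1/11)   [reduce mod 11]
(1/11) = 1; final value = sign = -1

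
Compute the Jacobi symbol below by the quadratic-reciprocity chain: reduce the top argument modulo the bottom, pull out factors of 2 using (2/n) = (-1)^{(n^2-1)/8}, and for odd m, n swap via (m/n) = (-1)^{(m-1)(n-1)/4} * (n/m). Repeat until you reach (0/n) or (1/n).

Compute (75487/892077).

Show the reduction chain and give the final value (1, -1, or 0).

-1

reciprocity: (75487/892077) = +1·(892077/75487) since 75487 mod 4 = 3, 892077 mod 4 = 1; sign now +1
(892077/75487) = (61720/75487)   [reduce mod 75487]
61720 = 2^3·7715; (2/75487) = +1 since 75487 mod 8 = 7, so (61720/75487) = (+1)^3·(7715/75487); sign now +1
reciprocity: (7715/75487) = -1·(75487/7715) since 7715 mod 4 = 3, 75487 mod 4 = 3; sign now -1
(75487/7715) = (6052/7715)   [reduce mod 7715]
6052 = 2^2·1513; (2/7715) = -1 since 7715 mod 8 = 3, so (6052/7715) = (-1)^2·(1513/7715); sign now -1
reciprocity: (1513/7715) = +1·(7715/1513) since 1513 mod 4 = 1, 7715 mod 4 = 3; sign now -1
(7715/1513) = (150/1513)   [reduce mod 1513]
150 = 2^1·75; (2/1513) = +1 since 1513 mod 8 = 1, so (150/1513) = (+1)^1·(75/1513); sign now -1
reciprocity: (75/1513) = +1·(1513/75) since 75 mod 4 = 3, 1513 mod 4 = 1; sign now -1
(1513/75) = (13/75)   [reduce mod 75]
reciprocity: (13/75) = +1·(75/13) since 13 mod 4 = 1, 75 mod 4 = 3; sign now -1
(75/13) = (10/13)   [reduce mod 13]
10 = 2^1·5; (2/13) = -1 since 13 mod 8 = 5, so (10/13) = (-1)^1·(5/13); sign now +1
reciprocity: (5/13) = +1·(13/5) since 5 mod 4 = 1, 13 mod 4 = 1; sign now +1
(13/5) = (3/5)   [reduce mod 5]
reciprocity: (3/5) = +1·(5/3) since 3 mod 4 = 3, 5 mod 4 = 1; sign now +1
(5/3) = (2/3)   [reduce mod 3]
2 = 2^1·1; (2/3) = -1 since 3 mod 8 = 3, so (2/3) = (-1)^1·(1/3); sign now -1
(1/3) = 1; final value = sign = -1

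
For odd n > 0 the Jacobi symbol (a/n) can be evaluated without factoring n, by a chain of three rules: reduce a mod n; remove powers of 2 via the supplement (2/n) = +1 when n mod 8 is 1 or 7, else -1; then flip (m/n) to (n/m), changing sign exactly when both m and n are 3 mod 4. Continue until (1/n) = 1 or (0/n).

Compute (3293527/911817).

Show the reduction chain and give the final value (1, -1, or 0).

1

(3293527/911817): 3293527 mod 911817 = 558076, so (3293527/911817) = (558076/911817)
factor out 2^2: 558076 = 2^2·139519; with 911817 mod 8 = 1, (2/911817) = +1; sign now +1; continue with (139519/911817)
flip (139519/911817) -> (911817/139519): both odd, 139519 mod 4 = 3, 911817 mod 4 = 1, so the flip contributes +1; sign now +1
(911817/139519): 911817 mod 139519 = 74703, so (911817/139519) = (74703/139519)
flip (74703/139519) -> (139519/74703): both odd, 74703 mod 4 = 3, 139519 mod 4 = 3, so the flip contributes -1; sign now -1
(139519/74703): 139519 mod 74703 = 64816, so (139519/74703) = (64816/74703)
factor out 2^4: 64816 = 2^4·4051; with 74703 mod 8 = 7, (2/74703) = +1; sign now -1; continue with (4051/74703)
flip (4051/74703) -> (74703/4051): both odd, 4051 mod 4 = 3, 74703 mod 4 = 3, so the flip contributes -1; sign now +1
(74703/4051): 74703 mod 4051 = 1785, so (74703/4051) = (1785/4051)
flip (1785/4051) -> (4051/1785): both odd, 1785 mod 4 = 1, 4051 mod 4 = 3, so the flip contributes +1; sign now +1
(4051/1785): 4051 mod 1785 = 481, so (4051/1785) = (481/1785)
flip (481/1785) -> (1785/481): both odd, 481 mod 4 = 1, 1785 mod 4 = 1, so the flip contributes +1; sign now +1
(1785/481): 1785 mod 481 = 342, so (1785/481) = (342/481)
factor out 2^1: 342 = 2^1·171; with 481 mod 8 = 1, (2/481) = +1; sign now +1; continue with (171/481)
flip (171/481) -> (481/171): both odd, 171 mod 4 = 3, 481 mod 4 = 1, so the flip contributes +1; sign now +1
(481/171): 481 mod 171 = 139, so (481/171) = (139/171)
flip (139/171) -> (171/139): both odd, 139 mod 4 = 3, 171 mod 4 = 3, so the flip contributes -1; sign now -1
(171/139): 171 mod 139 = 32, so (171/139) = (32/139)
factor out 2^5: 32 = 2^5·1; with 139 mod 8 = 3, (2/139) = -1; sign now +1; continue with (1/139)
reached (1/139) = 1, so the symbol is +1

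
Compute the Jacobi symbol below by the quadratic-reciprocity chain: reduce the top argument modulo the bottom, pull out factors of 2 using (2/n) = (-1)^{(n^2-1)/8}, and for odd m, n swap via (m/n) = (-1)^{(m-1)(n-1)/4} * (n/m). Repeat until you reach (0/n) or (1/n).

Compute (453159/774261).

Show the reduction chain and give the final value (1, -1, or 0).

flip (453159/774261) -> (774261/453159): both odd, 453159 mod 4 = 3, 774261 mod 4 = 1, so the flip contributes +1; sign now +1
(774261/453159): 774261 mod 453159 = 321102, so (774261/453159) = (321102/453159)
factor out 2^1: 321102 = 2^1·160551; with 453159 mod 8 = 7, (2/453159) = +1; sign now +1; continue with (160551/453159)
flip (160551/453159) -> (453159/160551): both odd, 160551 mod 4 = 3, 453159 mod 4 = 3, so the flip contributes -1; sign now -1
(453159/160551): 453159 mod 160551 = 132057, so (453159/160551) = (132057/160551)
flip (132057/160551) -> (160551/132057): both odd, 132057 mod 4 = 1, 160551 mod 4 = 3, so the flip contributes +1; sign now -1
(160551/132057): 160551 mod 132057 = 28494, so (160551/132057) = (28494/132057)
factor out 2^1: 28494 = 2^1·14247; with 132057 mod 8 = 1, (2/132057) = +1; sign now -1; continue with (14247/132057)
flip (14247/132057) -> (132057/14247): both odd, 14247 mod 4 = 3, 132057 mod 4 = 1, so the flip contributes +1; sign now -1
(132057/14247): 132057 mod 14247 = 3834, so (132057/14247) = (3834/14247)
factor out 2^1: 3834 = 2^1·1917; with 14247 mod 8 = 7, (2/14247) = +1; sign now -1; continue with (1917/14247)
flip (1917/14247) -> (14247/1917): both odd, 1917 mod 4 = 1, 14247 mod 4 = 3, so the flip contributes +1; sign now -1
(14247/1917): 14247 mod 1917 = 828, so (14247/1917) = (828/1917)
factor out 2^2: 828 = 2^2·207; with 1917 mod 8 = 5, (2/1917) = -1; sign now -1; continue with (207/1917)
flip (207/1917) -> (1917/207): both odd, 207 mod 4 = 3, 1917 mod 4 = 1, so the flip contributes +1; sign now -1
(1917/207): 1917 mod 207 = 54, so (1917/207) = (54/207)
factor out 2^1: 54 = 2^1·27; with 207 mod 8 = 7, (2/207) = +1; sign now -1; continue with (27/207)
flip (27/207) -> (207/27): both odd, 27 mod 4 = 3, 207 mod 4 = 3, so the flip contributes -1; sign now +1
(207/27): 207 mod 27 = 18, so (207/27) = (18/27)
factor out 2^1: 18 = 2^1·9; with 27 mod 8 = 3, (2/27) = -1; sign now -1; continue with (9/27)
flip (9/27) -> (27/9): both odd, 9 mod 4 = 1, 27 mod 4 = 3, so the flip contributes +1; sign now -1
(27/9): 27 mod 9 = 0, so (27/9) = (0/9)
reached (0/9); gcd(a, n) > 1, so (0/9) = 0 and the symbol is 0

0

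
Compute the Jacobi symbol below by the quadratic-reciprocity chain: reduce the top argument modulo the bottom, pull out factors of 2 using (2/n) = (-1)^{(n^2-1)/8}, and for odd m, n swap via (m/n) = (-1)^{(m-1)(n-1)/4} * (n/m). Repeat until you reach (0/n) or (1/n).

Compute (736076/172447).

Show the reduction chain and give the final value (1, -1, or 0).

0

(736076/172447) = (46288/172447)   [reduce mod 172447]
46288 = 2^4·2893; (2/172447) = +1 since 172447 mod 8 = 7, so (46288/172447) = (+1)^4·(2893/172447); sign now +1
reciprocity: (2893/172447) = +1·(172447/2893) since 2893 mod 4 = 1, 172447 mod 4 = 3; sign now +1
(172447/2893) = (1760/2893)   [reduce mod 2893]
1760 = 2^5·55; (2/2893) = -1 since 2893 mod 8 = 5, so (1760/2893) = (-1)^5·(55/2893); sign now -1
reciprocity: (55/2893) = +1·(2893/55) since 55 mod 4 = 3, 2893 mod 4 = 1; sign now -1
(2893/55) = (33/55)   [reduce mod 55]
reciprocity: (33/55) = +1·(55/33) since 33 mod 4 = 1, 55 mod 4 = 3; sign now -1
(55/33) = (22/33)   [reduce mod 33]
22 = 2^1·11; (2/33) = +1 since 33 mod 8 = 1, so (22/33) = (+1)^1·(11/33); sign now -1
reciprocity: (11/33) = +1·(33/11) since 11 mod 4 = 3, 33 mod 4 = 1; sign now -1
(33/11) = (0/11)   [reduce mod 11]
(0/11) = 0   [gcd(a, n) > 1]; final value = 0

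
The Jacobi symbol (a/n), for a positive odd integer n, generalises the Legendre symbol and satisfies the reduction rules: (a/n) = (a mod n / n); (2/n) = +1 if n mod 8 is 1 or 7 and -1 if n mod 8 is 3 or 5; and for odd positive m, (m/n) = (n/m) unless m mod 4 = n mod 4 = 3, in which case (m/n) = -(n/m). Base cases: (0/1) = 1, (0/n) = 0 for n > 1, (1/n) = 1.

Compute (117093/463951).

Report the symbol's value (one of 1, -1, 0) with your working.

-1

reciprocity: (117093/463951) = +1·(463951/117093) since 117093 mod 4 = 1, 463951 mod 4 = 3; sign now +1
(463951/117093) = (112672/117093)   [reduce mod 117093]
112672 = 2^5·3521; (2/117093) = -1 since 117093 mod 8 = 5, so (112672/117093) = (-1)^5·(3521/117093); sign now -1
reciprocity: (3521/117093) = +1·(117093/3521) since 3521 mod 4 = 1, 117093 mod 4 = 1; sign now -1
(117093/3521) = (900/3521)   [reduce mod 3521]
900 = 2^2·225; (2/3521) = +1 since 3521 mod 8 = 1, so (900/3521) = (+1)^2·(225/3521); sign now -1
reciprocity: (225/3521) = +1·(3521/225) since 225 mod 4 = 1, 3521 mod 4 = 1; sign now -1
(3521/225) = (146/225)   [reduce mod 225]
146 = 2^1·73; (2/225) = +1 since 225 mod 8 = 1, so (146/225) = (+1)^1·(73/225); sign now -1
reciprocity: (73/225) = +1·(225/73) since 73 mod 4 = 1, 225 mod 4 = 1; sign now -1
(225/73) = (6/73)   [reduce mod 73]
6 = 2^1·3; (2/73) = +1 since 73 mod 8 = 1, so (6/73) = (+1)^1·(3/73); sign now -1
reciprocity: (3/73) = +1·(73/3) since 3 mod 4 = 3, 73 mod 4 = 1; sign now -1
(73/3) = (1/3)   [reduce mod 3]
(1/3) = 1; final value = sign = -1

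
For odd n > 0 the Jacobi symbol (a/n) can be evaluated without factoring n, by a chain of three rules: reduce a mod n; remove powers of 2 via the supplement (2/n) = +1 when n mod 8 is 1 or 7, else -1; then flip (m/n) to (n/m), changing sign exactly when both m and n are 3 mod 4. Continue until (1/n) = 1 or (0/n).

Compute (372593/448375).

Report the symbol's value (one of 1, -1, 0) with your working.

-1

reciprocity: (372593/448375) = +1·(448375/372593) since 372593 mod 4 = 1, 448375 mod 4 = 3; sign now +1
(448375/372593) = (75782/372593)   [reduce mod 372593]
75782 = 2^1·37891; (2/372593) = +1 since 372593 mod 8 = 1, so (75782/372593) = (+1)^1·(37891/372593); sign now +1
reciprocity: (37891/372593) = +1·(372593/37891) since 37891 mod 4 = 3, 372593 mod 4 = 1; sign now +1
(372593/37891) = (31574/37891)   [reduce mod 37891]
31574 = 2^1·15787; (2/37891) = -1 since 37891 mod 8 = 3, so (31574/37891) = (-1)^1·(15787/37891); sign now -1
reciprocity: (15787/37891) = -1·(37891/15787) since 15787 mod 4 = 3, 37891 mod 4 = 3; sign now +1
(37891/15787) = (6317/15787)   [reduce mod 15787]
reciprocity: (6317/15787) = +1·(15787/6317) since 6317 mod 4 = 1, 15787 mod 4 = 3; sign now +1
(15787/6317) = (3153/6317)   [reduce mod 6317]
reciprocity: (3153/6317) = +1·(6317/3153) since 3153 mod 4 = 1, 6317 mod 4 = 1; sign now +1
(6317/3153) = (11/3153)   [reduce mod 3153]
reciprocity: (11/3153) = +1·(3153/11) since 11 mod 4 = 3, 3153 mod 4 = 1; sign now +1
(3153/11) = (7/11)   [reduce mod 11]
reciprocity: (7/11) = -1·(11/7) since 7 mod 4 = 3, 11 mod 4 = 3; sign now -1
(11/7) = (4/7)   [reduce mod 7]
4 = 2^2·1; (2/7) = +1 since 7 mod 8 = 7, so (4/7) = (+1)^2·(1/7); sign now -1
(1/7) = 1; final value = sign = -1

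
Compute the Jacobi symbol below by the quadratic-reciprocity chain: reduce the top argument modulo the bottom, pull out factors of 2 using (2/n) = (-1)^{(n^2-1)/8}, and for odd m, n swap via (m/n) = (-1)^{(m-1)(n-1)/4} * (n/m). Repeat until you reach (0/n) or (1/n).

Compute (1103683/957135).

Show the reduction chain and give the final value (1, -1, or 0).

(1103683/957135): 1103683 mod 957135 = 146548, so (1103683/957135) = (146548/957135)
factor out 2^2: 146548 = 2^2·36637; with 957135 mod 8 = 7, (2/957135) = +1; sign now +1; continue with (36637/957135)
flip (36637/957135) -> (957135/36637): both odd, 36637 mod 4 = 1, 957135 mod 4 = 3, so the flip contributes +1; sign now +1
(957135/36637): 957135 mod 36637 = 4573, so (957135/36637) = (4573/36637)
flip (4573/36637) -> (36637/4573): both odd, 4573 mod 4 = 1, 36637 mod 4 = 1, so the flip contributes +1; sign now +1
(36637/4573): 36637 mod 4573 = 53, so (36637/4573) = (53/4573)
flip (53/4573) -> (4573/53): both odd, 53 mod 4 = 1, 4573 mod 4 = 1, so the flip contributes +1; sign now +1
(4573/53): 4573 mod 53 = 15, so (4573/53) = (15/53)
flip (15/53) -> (53/15): both odd, 15 mod 4 = 3, 53 mod 4 = 1, so the flip contributes +1; sign now +1
(53/15): 53 mod 15 = 8, so (53/15) = (8/15)
factor out 2^3: 8 = 2^3·1; with 15 mod 8 = 7, (2/15) = +1; sign now +1; continue with (1/15)
reached (1/15) = 1, so the symbol is +1

1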